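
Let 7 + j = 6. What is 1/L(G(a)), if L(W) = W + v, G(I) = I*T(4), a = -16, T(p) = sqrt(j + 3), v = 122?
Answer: 61/7186 + 4*sqrt(2)/3593 ≈ 0.010063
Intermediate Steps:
j = -1 (j = -7 + 6 = -1)
T(p) = sqrt(2) (T(p) = sqrt(-1 + 3) = sqrt(2))
G(I) = I*sqrt(2)
L(W) = 122 + W (L(W) = W + 122 = 122 + W)
1/L(G(a)) = 1/(122 - 16*sqrt(2))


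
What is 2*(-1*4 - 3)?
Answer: -14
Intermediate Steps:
2*(-1*4 - 3) = 2*(-4 - 3) = 2*(-7) = -14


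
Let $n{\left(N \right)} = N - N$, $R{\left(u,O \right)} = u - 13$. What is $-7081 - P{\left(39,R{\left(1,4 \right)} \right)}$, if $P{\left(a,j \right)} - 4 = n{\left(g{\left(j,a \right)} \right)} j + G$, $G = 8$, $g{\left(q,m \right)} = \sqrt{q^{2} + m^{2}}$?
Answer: $-7093$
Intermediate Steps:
$R{\left(u,O \right)} = -13 + u$
$g{\left(q,m \right)} = \sqrt{m^{2} + q^{2}}$
$n{\left(N \right)} = 0$
$P{\left(a,j \right)} = 12$ ($P{\left(a,j \right)} = 4 + \left(0 j + 8\right) = 4 + \left(0 + 8\right) = 4 + 8 = 12$)
$-7081 - P{\left(39,R{\left(1,4 \right)} \right)} = -7081 - 12 = -7093$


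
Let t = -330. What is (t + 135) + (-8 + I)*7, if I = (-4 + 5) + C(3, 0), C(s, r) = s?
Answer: -223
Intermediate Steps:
I = 4 (I = (-4 + 5) + 3 = 1 + 3 = 4)
(t + 135) + (-8 + I)*7 = (-330 + 135) + (-8 + 4)*7 = -195 - 4*7 = -195 - 28 = -223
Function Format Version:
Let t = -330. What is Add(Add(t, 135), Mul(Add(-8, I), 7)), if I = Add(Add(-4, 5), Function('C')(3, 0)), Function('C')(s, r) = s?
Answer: -223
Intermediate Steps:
I = 4 (I = Add(Add(-4, 5), 3) = Add(1, 3) = 4)
Add(Add(t, 135), Mul(Add(-8, I), 7)) = Add(Add(-330, 135), Mul(Add(-8, 4), 7)) = Add(-195, Mul(-4, 7)) = Add(-195, -28) = -223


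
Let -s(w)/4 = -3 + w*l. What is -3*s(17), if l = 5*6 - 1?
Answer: 5880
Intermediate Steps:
l = 29 (l = 30 - 1 = 29)
s(w) = 12 - 116*w (s(w) = -4*(-3 + w*29) = -4*(-3 + 29*w) = 12 - 116*w)
-3*s(17) = -3*(12 - 116*17) = -3*(12 - 1972) = -3*(-1960) = 5880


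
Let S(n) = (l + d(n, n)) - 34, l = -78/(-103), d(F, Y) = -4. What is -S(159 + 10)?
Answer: 3836/103 ≈ 37.243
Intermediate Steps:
l = 78/103 (l = -78*(-1/103) = 78/103 ≈ 0.75728)
S(n) = -3836/103 (S(n) = (78/103 - 4) - 34 = -334/103 - 34 = -3836/103)
-S(159 + 10) = -1*(-3836/103) = 3836/103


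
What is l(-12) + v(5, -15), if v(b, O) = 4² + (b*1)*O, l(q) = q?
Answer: -71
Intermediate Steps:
v(b, O) = 16 + O*b (v(b, O) = 16 + b*O = 16 + O*b)
l(-12) + v(5, -15) = -12 + (16 - 15*5) = -12 + (16 - 75) = -12 - 59 = -71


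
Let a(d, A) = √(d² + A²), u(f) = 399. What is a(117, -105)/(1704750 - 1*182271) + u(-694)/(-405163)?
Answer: -399/405163 + √2746/507493 ≈ -0.00088153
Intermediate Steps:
a(d, A) = √(A² + d²)
a(117, -105)/(1704750 - 1*182271) + u(-694)/(-405163) = √((-105)² + 117²)/(1704750 - 1*182271) + 399/(-405163) = √(11025 + 13689)/(1704750 - 182271) + 399*(-1/405163) = √24714/1522479 - 399/405163 = (3*√2746)*(1/1522479) - 399/405163 = √2746/507493 - 399/405163 = -399/405163 + √2746/507493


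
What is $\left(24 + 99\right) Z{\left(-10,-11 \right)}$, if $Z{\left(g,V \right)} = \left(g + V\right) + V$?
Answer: $-3936$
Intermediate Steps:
$Z{\left(g,V \right)} = g + 2 V$ ($Z{\left(g,V \right)} = \left(V + g\right) + V = g + 2 V$)
$\left(24 + 99\right) Z{\left(-10,-11 \right)} = \left(24 + 99\right) \left(-10 + 2 \left(-11\right)\right) = 123 \left(-10 - 22\right) = 123 \left(-32\right) = -3936$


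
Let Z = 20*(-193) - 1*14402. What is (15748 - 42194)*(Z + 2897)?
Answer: 406342790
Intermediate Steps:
Z = -18262 (Z = -3860 - 14402 = -18262)
(15748 - 42194)*(Z + 2897) = (15748 - 42194)*(-18262 + 2897) = -26446*(-15365) = 406342790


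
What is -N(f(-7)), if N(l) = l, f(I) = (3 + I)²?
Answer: -16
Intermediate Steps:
-N(f(-7)) = -(3 - 7)² = -1*(-4)² = -1*16 = -16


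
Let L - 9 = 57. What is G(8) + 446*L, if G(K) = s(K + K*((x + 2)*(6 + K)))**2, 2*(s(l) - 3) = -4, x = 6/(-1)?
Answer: 29437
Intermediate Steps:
L = 66 (L = 9 + 57 = 66)
x = -6 (x = 6*(-1) = -6)
s(l) = 1 (s(l) = 3 + (1/2)*(-4) = 3 - 2 = 1)
G(K) = 1 (G(K) = 1**2 = 1)
G(8) + 446*L = 1 + 446*66 = 1 + 29436 = 29437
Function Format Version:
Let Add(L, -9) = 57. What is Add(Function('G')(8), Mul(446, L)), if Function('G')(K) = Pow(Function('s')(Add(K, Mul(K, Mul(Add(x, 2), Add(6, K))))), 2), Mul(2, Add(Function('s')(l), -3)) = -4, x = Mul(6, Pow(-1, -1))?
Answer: 29437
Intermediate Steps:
L = 66 (L = Add(9, 57) = 66)
x = -6 (x = Mul(6, -1) = -6)
Function('s')(l) = 1 (Function('s')(l) = Add(3, Mul(Rational(1, 2), -4)) = Add(3, -2) = 1)
Function('G')(K) = 1 (Function('G')(K) = Pow(1, 2) = 1)
Add(Function('G')(8), Mul(446, L)) = Add(1, Mul(446, 66)) = Add(1, 29436) = 29437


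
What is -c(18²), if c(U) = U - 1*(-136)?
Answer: -460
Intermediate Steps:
c(U) = 136 + U (c(U) = U + 136 = 136 + U)
-c(18²) = -(136 + 18²) = -(136 + 324) = -1*460 = -460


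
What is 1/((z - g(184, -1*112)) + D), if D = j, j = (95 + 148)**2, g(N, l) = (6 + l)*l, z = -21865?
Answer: 1/25312 ≈ 3.9507e-5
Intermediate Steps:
g(N, l) = l*(6 + l)
j = 59049 (j = 243**2 = 59049)
D = 59049
1/((z - g(184, -1*112)) + D) = 1/((-21865 - (-1*112)*(6 - 1*112)) + 59049) = 1/((-21865 - (-112)*(6 - 112)) + 59049) = 1/((-21865 - (-112)*(-106)) + 59049) = 1/((-21865 - 1*11872) + 59049) = 1/((-21865 - 11872) + 59049) = 1/(-33737 + 59049) = 1/25312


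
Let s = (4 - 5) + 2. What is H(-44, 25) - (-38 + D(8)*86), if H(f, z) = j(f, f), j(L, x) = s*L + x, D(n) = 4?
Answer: -394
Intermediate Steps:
s = 1 (s = -1 + 2 = 1)
j(L, x) = L + x (j(L, x) = 1*L + x = L + x)
H(f, z) = 2*f (H(f, z) = f + f = 2*f)
H(-44, 25) - (-38 + D(8)*86) = 2*(-44) - (-38 + 4*86) = -88 - (-38 + 344) = -88 - 1*306 = -88 - 306 = -394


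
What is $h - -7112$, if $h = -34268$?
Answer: $-27156$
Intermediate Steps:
$h - -7112 = -34268 - -7112 = -34268 + 7112 = -27156$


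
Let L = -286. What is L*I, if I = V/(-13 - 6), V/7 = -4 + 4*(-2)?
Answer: -24024/19 ≈ -1264.4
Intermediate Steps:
V = -84 (V = 7*(-4 + 4*(-2)) = 7*(-4 - 8) = 7*(-12) = -84)
I = 84/19 (I = -84/(-13 - 6) = -84/(-19) = -84*(-1/19) = 84/19 ≈ 4.4211)
L*I = -286*84/19 = -24024/19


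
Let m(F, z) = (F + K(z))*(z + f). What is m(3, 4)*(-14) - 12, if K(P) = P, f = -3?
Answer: -110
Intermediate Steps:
m(F, z) = (-3 + z)*(F + z) (m(F, z) = (F + z)*(z - 3) = (F + z)*(-3 + z) = (-3 + z)*(F + z))
m(3, 4)*(-14) - 12 = (4² - 3*3 - 3*4 + 3*4)*(-14) - 12 = (16 - 9 - 12 + 12)*(-14) - 12 = 7*(-14) - 12 = -98 - 12 = -110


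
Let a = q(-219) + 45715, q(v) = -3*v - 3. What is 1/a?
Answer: 1/46369 ≈ 2.1566e-5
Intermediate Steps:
q(v) = -3 - 3*v
a = 46369 (a = (-3 - 3*(-219)) + 45715 = (-3 + 657) + 45715 = 654 + 45715 = 46369)
1/a = 1/46369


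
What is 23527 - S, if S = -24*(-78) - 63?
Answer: 21718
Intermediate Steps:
S = 1809 (S = 1872 - 63 = 1809)
23527 - S = 23527 - 1*1809 = 23527 - 1809 = 21718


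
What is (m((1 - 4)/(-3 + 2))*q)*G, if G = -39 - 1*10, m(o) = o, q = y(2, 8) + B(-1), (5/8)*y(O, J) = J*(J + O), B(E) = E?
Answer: -18669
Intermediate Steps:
y(O, J) = 8*J*(J + O)/5 (y(O, J) = 8*(J*(J + O))/5 = 8*J*(J + O)/5)
q = 127 (q = (8/5)*8*(8 + 2) - 1 = (8/5)*8*10 - 1 = 128 - 1 = 127)
G = -49 (G = -39 - 10 = -49)
(m((1 - 4)/(-3 + 2))*q)*G = (((1 - 4)/(-3 + 2))*127)*(-49) = (-3/(-1)*127)*(-49) = (-3*(-1)*127)*(-49) = (3*127)*(-49) = 381*(-49) = -18669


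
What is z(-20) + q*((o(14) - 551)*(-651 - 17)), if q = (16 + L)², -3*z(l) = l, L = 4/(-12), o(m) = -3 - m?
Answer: 838147676/9 ≈ 9.3128e+7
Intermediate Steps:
L = -⅓ (L = 4*(-1/12) = -⅓ ≈ -0.33333)
z(l) = -l/3
q = 2209/9 (q = (16 - ⅓)² = (47/3)² = 2209/9 ≈ 245.44)
z(-20) + q*((o(14) - 551)*(-651 - 17)) = -⅓*(-20) + 2209*(((-3 - 1*14) - 551)*(-651 - 17))/9 = 20/3 + 2209*(((-3 - 14) - 551)*(-668))/9 = 20/3 + 2209*((-17 - 551)*(-668))/9 = 20/3 + 2209*(-568*(-668))/9 = 20/3 + (2209/9)*379424 = 20/3 + 838147616/9 = 838147676/9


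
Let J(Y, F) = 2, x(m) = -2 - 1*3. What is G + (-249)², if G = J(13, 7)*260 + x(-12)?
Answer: 62516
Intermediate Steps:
x(m) = -5 (x(m) = -2 - 3 = -5)
G = 515 (G = 2*260 - 5 = 520 - 5 = 515)
G + (-249)² = 515 + (-249)² = 515 + 62001 = 62516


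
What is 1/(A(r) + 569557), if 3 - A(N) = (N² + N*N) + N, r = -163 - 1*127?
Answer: 1/401650 ≈ 2.4897e-6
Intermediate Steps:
r = -290 (r = -163 - 127 = -290)
A(N) = 3 - N - 2*N² (A(N) = 3 - ((N² + N*N) + N) = 3 - ((N² + N²) + N) = 3 - (2*N² + N) = 3 - (N + 2*N²) = 3 + (-N - 2*N²) = 3 - N - 2*N²)
1/(A(r) + 569557) = 1/((3 - 1*(-290) - 2*(-290)²) + 569557) = 1/((3 + 290 - 2*84100) + 569557) = 1/((3 + 290 - 168200) + 569557) = 1/(-167907 + 569557) = 1/401650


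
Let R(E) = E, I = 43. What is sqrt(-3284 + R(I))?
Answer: I*sqrt(3241) ≈ 56.93*I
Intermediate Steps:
sqrt(-3284 + R(I)) = sqrt(-3284 + 43) = sqrt(-3241) = I*sqrt(3241)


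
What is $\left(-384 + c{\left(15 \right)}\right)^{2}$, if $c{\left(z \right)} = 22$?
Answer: $131044$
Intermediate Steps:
$\left(-384 + c{\left(15 \right)}\right)^{2} = \left(-384 + 22\right)^{2} = \left(-362\right)^{2} = 131044$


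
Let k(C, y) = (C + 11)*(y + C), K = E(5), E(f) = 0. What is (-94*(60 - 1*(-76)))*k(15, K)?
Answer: -4985760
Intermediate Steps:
K = 0
k(C, y) = (11 + C)*(C + y)
(-94*(60 - 1*(-76)))*k(15, K) = (-94*(60 - 1*(-76)))*(15² + 11*15 + 11*0 + 15*0) = (-94*(60 + 76))*(225 + 165 + 0 + 0) = -94*136*390 = -12784*390 = -4985760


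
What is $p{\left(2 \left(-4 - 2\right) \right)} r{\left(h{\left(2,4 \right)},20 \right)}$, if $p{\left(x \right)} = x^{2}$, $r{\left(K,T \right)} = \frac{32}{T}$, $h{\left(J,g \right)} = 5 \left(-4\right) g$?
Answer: $\frac{1152}{5} \approx 230.4$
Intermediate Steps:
$h{\left(J,g \right)} = - 20 g$
$p{\left(2 \left(-4 - 2\right) \right)} r{\left(h{\left(2,4 \right)},20 \right)} = \left(2 \left(-4 - 2\right)\right)^{2} \cdot \frac{32}{20} = \left(2 \left(-6\right)\right)^{2} \cdot 32 \cdot \frac{1}{20} = \left(-12\right)^{2} \cdot \frac{8}{5} = 144 \cdot \frac{8}{5} = \frac{1152}{5}$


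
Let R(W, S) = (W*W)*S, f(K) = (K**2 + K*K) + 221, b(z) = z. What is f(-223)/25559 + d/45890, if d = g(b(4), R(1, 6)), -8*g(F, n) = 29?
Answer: 36593413269/9383220080 ≈ 3.8999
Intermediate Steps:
f(K) = 221 + 2*K**2 (f(K) = (K**2 + K**2) + 221 = 2*K**2 + 221 = 221 + 2*K**2)
R(W, S) = S*W**2 (R(W, S) = W**2*S = S*W**2)
g(F, n) = -29/8 (g(F, n) = -1/8*29 = -29/8)
d = -29/8 ≈ -3.6250
f(-223)/25559 + d/45890 = (221 + 2*(-223)**2)/25559 - 29/8/45890 = (221 + 2*49729)*(1/25559) - 29/8*1/45890 = (221 + 99458)*(1/25559) - 29/367120 = 99679*(1/25559) - 29/367120 = 99679/25559 - 29/367120 = 36593413269/9383220080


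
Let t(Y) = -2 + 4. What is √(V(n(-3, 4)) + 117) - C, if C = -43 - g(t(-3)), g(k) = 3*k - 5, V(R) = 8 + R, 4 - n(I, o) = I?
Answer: 44 + 2*√33 ≈ 55.489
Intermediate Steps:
n(I, o) = 4 - I
t(Y) = 2
g(k) = -5 + 3*k
C = -44 (C = -43 - (-5 + 3*2) = -43 - (-5 + 6) = -43 - 1*1 = -43 - 1 = -44)
√(V(n(-3, 4)) + 117) - C = √((8 + (4 - 1*(-3))) + 117) - 1*(-44) = √((8 + (4 + 3)) + 117) + 44 = √((8 + 7) + 117) + 44 = √(15 + 117) + 44 = √132 + 44 = 2*√33 + 44 = 44 + 2*√33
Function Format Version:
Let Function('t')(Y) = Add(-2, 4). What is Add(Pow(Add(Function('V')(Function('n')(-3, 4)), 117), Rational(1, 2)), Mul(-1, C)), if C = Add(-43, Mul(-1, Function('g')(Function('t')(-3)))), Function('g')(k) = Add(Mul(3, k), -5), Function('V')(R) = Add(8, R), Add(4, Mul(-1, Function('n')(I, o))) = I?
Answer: Add(44, Mul(2, Pow(33, Rational(1, 2)))) ≈ 55.489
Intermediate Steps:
Function('n')(I, o) = Add(4, Mul(-1, I))
Function('t')(Y) = 2
Function('g')(k) = Add(-5, Mul(3, k))
C = -44 (C = Add(-43, Mul(-1, Add(-5, Mul(3, 2)))) = Add(-43, Mul(-1, Add(-5, 6))) = Add(-43, Mul(-1, 1)) = Add(-43, -1) = -44)
Add(Pow(Add(Function('V')(Function('n')(-3, 4)), 117), Rational(1, 2)), Mul(-1, C)) = Add(Pow(Add(Add(8, Add(4, Mul(-1, -3))), 117), Rational(1, 2)), Mul(-1, -44)) = Add(Pow(Add(Add(8, Add(4, 3)), 117), Rational(1, 2)), 44) = Add(Pow(Add(Add(8, 7), 117), Rational(1, 2)), 44) = Add(Pow(Add(15, 117), Rational(1, 2)), 44) = Add(Pow(132, Rational(1, 2)), 44) = Add(Mul(2, Pow(33, Rational(1, 2))), 44) = Add(44, Mul(2, Pow(33, Rational(1, 2))))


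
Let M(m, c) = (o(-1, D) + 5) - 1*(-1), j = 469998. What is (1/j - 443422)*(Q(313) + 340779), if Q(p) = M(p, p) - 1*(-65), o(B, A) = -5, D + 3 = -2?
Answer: -23678212790205325/156666 ≈ -1.5114e+11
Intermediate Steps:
D = -5 (D = -3 - 2 = -5)
M(m, c) = 1 (M(m, c) = (-5 + 5) - 1*(-1) = 0 + 1 = 1)
Q(p) = 66 (Q(p) = 1 - 1*(-65) = 1 + 65 = 66)
(1/j - 443422)*(Q(313) + 340779) = (1/469998 - 443422)*(66 + 340779) = (1/469998 - 443422)*340845 = -208407453155/469998*340845 = -23678212790205325/156666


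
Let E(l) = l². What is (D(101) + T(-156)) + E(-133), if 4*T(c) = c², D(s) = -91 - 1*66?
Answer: 23616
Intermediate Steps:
D(s) = -157 (D(s) = -91 - 66 = -157)
T(c) = c²/4
(D(101) + T(-156)) + E(-133) = (-157 + (¼)*(-156)²) + (-133)² = (-157 + (¼)*24336) + 17689 = (-157 + 6084) + 17689 = 5927 + 17689 = 23616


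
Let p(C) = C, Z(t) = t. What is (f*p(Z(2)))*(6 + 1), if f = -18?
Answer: -252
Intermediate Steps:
(f*p(Z(2)))*(6 + 1) = (-18*2)*(6 + 1) = -36*7 = -252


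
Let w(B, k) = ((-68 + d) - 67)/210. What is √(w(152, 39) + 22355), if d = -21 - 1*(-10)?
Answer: √246456210/105 ≈ 149.51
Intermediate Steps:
d = -11 (d = -21 + 10 = -11)
w(B, k) = -73/105 (w(B, k) = ((-68 - 11) - 67)/210 = (-79 - 67)*(1/210) = -146*1/210 = -73/105)
√(w(152, 39) + 22355) = √(-73/105 + 22355) = √(2347202/105) = √246456210/105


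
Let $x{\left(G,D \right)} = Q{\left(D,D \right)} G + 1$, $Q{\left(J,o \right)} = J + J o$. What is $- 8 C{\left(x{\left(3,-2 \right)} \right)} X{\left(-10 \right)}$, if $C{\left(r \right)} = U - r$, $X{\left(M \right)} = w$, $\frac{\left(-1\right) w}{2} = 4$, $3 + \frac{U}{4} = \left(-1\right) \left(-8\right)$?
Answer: $832$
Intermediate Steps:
$U = 20$ ($U = -12 + 4 \left(\left(-1\right) \left(-8\right)\right) = -12 + 4 \cdot 8 = -12 + 32 = 20$)
$w = -8$ ($w = \left(-2\right) 4 = -8$)
$X{\left(M \right)} = -8$
$x{\left(G,D \right)} = 1 + D G \left(1 + D\right)$ ($x{\left(G,D \right)} = D \left(1 + D\right) G + 1 = D G \left(1 + D\right) + 1 = 1 + D G \left(1 + D\right)$)
$C{\left(r \right)} = 20 - r$
$- 8 C{\left(x{\left(3,-2 \right)} \right)} X{\left(-10 \right)} = - 8 \left(20 - \left(1 - 6 \left(1 - 2\right)\right)\right) \left(-8\right) = - 8 \left(20 - \left(1 - 6 \left(-1\right)\right)\right) \left(-8\right) = - 8 \left(20 - \left(1 + 6\right)\right) \left(-8\right) = - 8 \left(20 - 7\right) \left(-8\right) = \left(-8\right) 13 \left(-8\right) = \left(-104\right) \left(-8\right) = 832$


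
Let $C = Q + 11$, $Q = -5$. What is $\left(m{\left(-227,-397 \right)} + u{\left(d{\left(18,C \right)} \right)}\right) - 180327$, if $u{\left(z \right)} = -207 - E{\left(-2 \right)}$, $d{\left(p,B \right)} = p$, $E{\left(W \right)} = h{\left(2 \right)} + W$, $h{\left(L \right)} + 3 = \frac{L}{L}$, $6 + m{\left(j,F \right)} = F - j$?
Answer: $-180706$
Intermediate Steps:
$m{\left(j,F \right)} = -6 + F - j$ ($m{\left(j,F \right)} = -6 + \left(F - j\right) = -6 + F - j$)
$h{\left(L \right)} = -2$ ($h{\left(L \right)} = -3 + \frac{L}{L} = -3 + 1 = -2$)
$E{\left(W \right)} = -2 + W$
$C = 6$ ($C = -5 + 11 = 6$)
$u{\left(z \right)} = -203$ ($u{\left(z \right)} = -207 - \left(-2 - 2\right) = -207 - -4 = -207 + 4 = -203$)
$\left(m{\left(-227,-397 \right)} + u{\left(d{\left(18,C \right)} \right)}\right) - 180327 = \left(\left(-6 - 397 - -227\right) - 203\right) - 180327 = \left(\left(-6 - 397 + 227\right) - 203\right) - 180327 = \left(-176 - 203\right) - 180327 = -379 - 180327 = -180706$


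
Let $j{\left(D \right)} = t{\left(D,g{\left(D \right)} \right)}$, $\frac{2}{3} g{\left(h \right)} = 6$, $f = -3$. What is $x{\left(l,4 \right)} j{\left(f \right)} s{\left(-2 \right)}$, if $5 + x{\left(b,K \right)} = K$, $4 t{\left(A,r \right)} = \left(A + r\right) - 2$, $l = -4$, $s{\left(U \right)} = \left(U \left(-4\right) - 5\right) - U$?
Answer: $-5$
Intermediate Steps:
$s{\left(U \right)} = -5 - 5 U$ ($s{\left(U \right)} = \left(- 4 U - 5\right) - U = \left(-5 - 4 U\right) - U = -5 - 5 U$)
$g{\left(h \right)} = 9$ ($g{\left(h \right)} = \frac{3}{2} \cdot 6 = 9$)
$t{\left(A,r \right)} = - \frac{1}{2} + \frac{A}{4} + \frac{r}{4}$ ($t{\left(A,r \right)} = \frac{\left(A + r\right) - 2}{4} = \frac{-2 + A + r}{4} = - \frac{1}{2} + \frac{A}{4} + \frac{r}{4}$)
$x{\left(b,K \right)} = -5 + K$
$j{\left(D \right)} = \frac{7}{4} + \frac{D}{4}$ ($j{\left(D \right)} = - \frac{1}{2} + \frac{D}{4} + \frac{1}{4} \cdot 9 = - \frac{1}{2} + \frac{D}{4} + \frac{9}{4} = \frac{7}{4} + \frac{D}{4}$)
$x{\left(l,4 \right)} j{\left(f \right)} s{\left(-2 \right)} = \left(-5 + 4\right) \left(\frac{7}{4} + \frac{1}{4} \left(-3\right)\right) \left(-5 - -10\right) = - (\frac{7}{4} - \frac{3}{4}) \left(-5 + 10\right) = \left(-1\right) 1 \cdot 5 = \left(-1\right) 5 = -5$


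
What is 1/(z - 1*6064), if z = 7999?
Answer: 1/1935 ≈ 0.00051680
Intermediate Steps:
1/(z - 1*6064) = 1/(7999 - 1*6064) = 1/(7999 - 6064) = 1/1935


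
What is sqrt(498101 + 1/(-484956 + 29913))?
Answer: sqrt(103138851137663706)/455043 ≈ 705.76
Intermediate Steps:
sqrt(498101 + 1/(-484956 + 29913)) = sqrt(498101 + 1/(-455043)) = sqrt(498101 - 1/455043) = sqrt(226657373342/455043) = sqrt(103138851137663706)/455043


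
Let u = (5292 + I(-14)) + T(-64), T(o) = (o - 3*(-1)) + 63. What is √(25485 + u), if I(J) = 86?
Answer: √30865 ≈ 175.68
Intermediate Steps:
T(o) = 66 + o (T(o) = (o + 3) + 63 = (3 + o) + 63 = 66 + o)
u = 5380 (u = (5292 + 86) + (66 - 64) = 5378 + 2 = 5380)
√(25485 + u) = √(25485 + 5380) = √30865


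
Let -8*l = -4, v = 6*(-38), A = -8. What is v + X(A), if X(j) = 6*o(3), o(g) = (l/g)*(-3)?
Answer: -231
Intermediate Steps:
v = -228
l = ½ (l = -⅛*(-4) = ½ ≈ 0.50000)
o(g) = -3/(2*g) (o(g) = (1/(2*g))*(-3) = -3/(2*g))
X(j) = -3 (X(j) = 6*(-3/2/3) = 6*(-3/2*⅓) = 6*(-½) = -3)
v + X(A) = -228 - 3 = -231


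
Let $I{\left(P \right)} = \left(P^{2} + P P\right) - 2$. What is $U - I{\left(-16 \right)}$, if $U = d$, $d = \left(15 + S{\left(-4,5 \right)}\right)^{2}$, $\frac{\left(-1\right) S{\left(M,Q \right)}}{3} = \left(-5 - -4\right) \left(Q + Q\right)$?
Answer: $1515$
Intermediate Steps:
$S{\left(M,Q \right)} = 6 Q$ ($S{\left(M,Q \right)} = - 3 \left(-5 - -4\right) \left(Q + Q\right) = - 3 \left(-5 + 4\right) 2 Q = - 3 \left(- 2 Q\right) = 6 Q$)
$I{\left(P \right)} = -2 + 2 P^{2}$ ($I{\left(P \right)} = \left(P^{2} + P^{2}\right) - 2 = 2 P^{2} - 2 = -2 + 2 P^{2}$)
$d = 2025$ ($d = \left(15 + 6 \cdot 5\right)^{2} = \left(15 + 30\right)^{2} = 45^{2} = 2025$)
$U = 2025$
$U - I{\left(-16 \right)} = 2025 - \left(-2 + 2 \left(-16\right)^{2}\right) = 2025 - \left(-2 + 2 \cdot 256\right) = 2025 - \left(-2 + 512\right) = 2025 - 510 = 1515$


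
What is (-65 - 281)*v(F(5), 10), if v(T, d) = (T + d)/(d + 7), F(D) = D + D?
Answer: -6920/17 ≈ -407.06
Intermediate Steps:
F(D) = 2*D
v(T, d) = (T + d)/(7 + d)
(-65 - 281)*v(F(5), 10) = (-65 - 281)*((2*5 + 10)/(7 + 10)) = -346*(10 + 10)/17 = -346*20/17 = -6920/17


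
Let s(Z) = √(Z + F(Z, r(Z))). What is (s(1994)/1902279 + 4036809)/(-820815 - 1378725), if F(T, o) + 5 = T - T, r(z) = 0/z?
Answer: -192229/104740 - √221/1394712917220 ≈ -1.8353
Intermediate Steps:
r(z) = 0
F(T, o) = -5 (F(T, o) = -5 + (T - T) = -5 + 0 = -5)
s(Z) = √(-5 + Z) (s(Z) = √(Z - 5) = √(-5 + Z))
(s(1994)/1902279 + 4036809)/(-820815 - 1378725) = (√(-5 + 1994)/1902279 + 4036809)/(-820815 - 1378725) = (√1989*(1/1902279) + 4036809)/(-2199540) = ((3*√221)*(1/1902279) + 4036809)*(-1/2199540) = (√221/634093 + 4036809)*(-1/2199540) = (4036809 + √221/634093)*(-1/2199540) = -192229/104740 - √221/1394712917220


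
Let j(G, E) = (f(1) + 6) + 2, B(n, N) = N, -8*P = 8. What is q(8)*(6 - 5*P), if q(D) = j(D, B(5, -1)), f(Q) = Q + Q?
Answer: 110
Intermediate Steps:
P = -1 (P = -⅛*8 = -1)
f(Q) = 2*Q
j(G, E) = 10 (j(G, E) = (2*1 + 6) + 2 = (2 + 6) + 2 = 8 + 2 = 10)
q(D) = 10
q(8)*(6 - 5*P) = 10*(6 - 5*(-1)) = 10*(6 + 5) = 10*11 = 110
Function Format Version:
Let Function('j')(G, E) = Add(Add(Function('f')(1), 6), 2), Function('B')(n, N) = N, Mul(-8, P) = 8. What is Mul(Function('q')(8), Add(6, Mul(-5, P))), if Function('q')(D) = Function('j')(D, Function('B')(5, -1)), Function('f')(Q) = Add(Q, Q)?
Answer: 110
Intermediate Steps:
P = -1 (P = Mul(Rational(-1, 8), 8) = -1)
Function('f')(Q) = Mul(2, Q)
Function('j')(G, E) = 10 (Function('j')(G, E) = Add(Add(Mul(2, 1), 6), 2) = Add(Add(2, 6), 2) = Add(8, 2) = 10)
Function('q')(D) = 10
Mul(Function('q')(8), Add(6, Mul(-5, P))) = Mul(10, Add(6, Mul(-5, -1))) = Mul(10, Add(6, 5)) = Mul(10, 11) = 110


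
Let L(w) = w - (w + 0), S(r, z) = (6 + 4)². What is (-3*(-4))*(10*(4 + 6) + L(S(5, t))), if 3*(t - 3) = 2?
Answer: 1200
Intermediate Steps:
t = 11/3 (t = 3 + (⅓)*2 = 3 + ⅔ = 11/3 ≈ 3.6667)
S(r, z) = 100 (S(r, z) = 10² = 100)
L(w) = 0 (L(w) = w - w = 0)
(-3*(-4))*(10*(4 + 6) + L(S(5, t))) = (-3*(-4))*(10*(4 + 6) + 0) = 12*(10*10 + 0) = 12*(100 + 0) = 12*100 = 1200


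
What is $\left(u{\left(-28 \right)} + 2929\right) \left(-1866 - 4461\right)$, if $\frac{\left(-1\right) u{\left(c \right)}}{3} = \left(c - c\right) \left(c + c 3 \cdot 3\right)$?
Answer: $-18531783$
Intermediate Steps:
$u{\left(c \right)} = 0$ ($u{\left(c \right)} = - 3 \left(c - c\right) \left(c + c 3 \cdot 3\right) = - 3 \cdot 0 \left(c + 3 c 3\right) = - 3 \cdot 0 \left(c + 9 c\right) = - 3 \cdot 0 \cdot 10 c = \left(-3\right) 0 = 0$)
$\left(u{\left(-28 \right)} + 2929\right) \left(-1866 - 4461\right) = \left(0 + 2929\right) \left(-1866 - 4461\right) = 2929 \left(-6327\right) = -18531783$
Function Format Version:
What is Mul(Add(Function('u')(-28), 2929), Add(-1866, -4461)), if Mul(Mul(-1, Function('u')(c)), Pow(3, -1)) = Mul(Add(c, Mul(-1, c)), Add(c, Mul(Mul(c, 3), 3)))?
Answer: -18531783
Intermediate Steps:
Function('u')(c) = 0 (Function('u')(c) = Mul(-3, Mul(Add(c, Mul(-1, c)), Add(c, Mul(Mul(c, 3), 3)))) = Mul(-3, Mul(0, Add(c, Mul(Mul(3, c), 3)))) = Mul(-3, Mul(0, Add(c, Mul(9, c)))) = Mul(-3, Mul(0, Mul(10, c))) = Mul(-3, 0) = 0)
Mul(Add(Function('u')(-28), 2929), Add(-1866, -4461)) = Mul(Add(0, 2929), Add(-1866, -4461)) = Mul(2929, -6327) = -18531783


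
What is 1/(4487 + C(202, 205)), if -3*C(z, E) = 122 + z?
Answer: 1/4379 ≈ 0.00022836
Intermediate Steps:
C(z, E) = -122/3 - z/3 (C(z, E) = -(122 + z)/3 = -122/3 - z/3)
1/(4487 + C(202, 205)) = 1/(4487 + (-122/3 - ⅓*202)) = 1/(4487 + (-122/3 - 202/3)) = 1/(4487 - 108) = 1/4379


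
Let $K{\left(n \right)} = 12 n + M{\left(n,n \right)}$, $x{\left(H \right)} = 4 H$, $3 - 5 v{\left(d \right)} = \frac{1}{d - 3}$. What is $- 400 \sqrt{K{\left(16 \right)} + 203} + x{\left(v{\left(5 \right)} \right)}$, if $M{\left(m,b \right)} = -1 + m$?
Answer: $2 - 400 \sqrt{410} \approx -8097.4$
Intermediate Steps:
$v{\left(d \right)} = \frac{3}{5} - \frac{1}{5 \left(-3 + d\right)}$ ($v{\left(d \right)} = \frac{3}{5} - \frac{1}{5 \left(d - 3\right)} = \frac{3}{5} - \frac{1}{5 \left(-3 + d\right)}$)
$K{\left(n \right)} = -1 + 13 n$ ($K{\left(n \right)} = 12 n + \left(-1 + n\right) = -1 + 13 n$)
$- 400 \sqrt{K{\left(16 \right)} + 203} + x{\left(v{\left(5 \right)} \right)} = - 400 \sqrt{\left(-1 + 13 \cdot 16\right) + 203} + 4 \frac{-10 + 3 \cdot 5}{5 \left(-3 + 5\right)} = - 400 \sqrt{\left(-1 + 208\right) + 203} + 4 \frac{-10 + 15}{5 \cdot 2} = - 400 \sqrt{207 + 203} + 4 \cdot \frac{1}{5} \cdot \frac{1}{2} \cdot 5 = - 400 \sqrt{410} + 4 \cdot \frac{1}{2} = - 400 \sqrt{410} + 2 = 2 - 400 \sqrt{410}$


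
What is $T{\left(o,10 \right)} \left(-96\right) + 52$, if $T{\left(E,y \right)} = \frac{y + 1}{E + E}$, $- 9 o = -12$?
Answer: $-344$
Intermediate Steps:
$o = \frac{4}{3}$ ($o = \left(- \frac{1}{9}\right) \left(-12\right) = \frac{4}{3} \approx 1.3333$)
$T{\left(E,y \right)} = \frac{1 + y}{2 E}$
$T{\left(o,10 \right)} \left(-96\right) + 52 = \frac{1 + 10}{2 \cdot \frac{4}{3}} \left(-96\right) + 52 = \frac{1}{2} \cdot \frac{3}{4} \cdot 11 \left(-96\right) + 52 = \frac{33}{8} \left(-96\right) + 52 = -396 + 52 = -344$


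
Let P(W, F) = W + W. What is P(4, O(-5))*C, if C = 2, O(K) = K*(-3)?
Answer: 16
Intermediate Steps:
O(K) = -3*K
P(W, F) = 2*W
P(4, O(-5))*C = (2*4)*2 = 8*2 = 16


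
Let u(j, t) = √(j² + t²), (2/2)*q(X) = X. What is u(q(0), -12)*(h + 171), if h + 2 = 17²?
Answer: 5496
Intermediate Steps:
q(X) = X
h = 287 (h = -2 + 17² = -2 + 289 = 287)
u(q(0), -12)*(h + 171) = √(0² + (-12)²)*(287 + 171) = √(0 + 144)*458 = √144*458 = 12*458 = 5496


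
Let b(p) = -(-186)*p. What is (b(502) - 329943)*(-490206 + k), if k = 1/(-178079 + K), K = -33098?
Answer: 24489884914004373/211177 ≈ 1.1597e+11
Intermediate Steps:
k = -1/211177 (k = 1/(-178079 - 33098) = 1/(-211177) = -1/211177 ≈ -4.7354e-6)
b(p) = 186*p
(b(502) - 329943)*(-490206 + k) = (186*502 - 329943)*(-490206 - 1/211177) = (93372 - 329943)*(-103520232463/211177) = -236571*(-103520232463/211177) = 24489884914004373/211177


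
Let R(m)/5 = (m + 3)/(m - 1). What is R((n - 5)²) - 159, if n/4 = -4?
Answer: -3387/22 ≈ -153.95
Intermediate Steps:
n = -16 (n = 4*(-4) = -16)
R(m) = 5*(3 + m)/(-1 + m) (R(m) = 5*((m + 3)/(m - 1)) = 5*((3 + m)/(-1 + m)) = 5*(3 + m)/(-1 + m))
R((n - 5)²) - 159 = 5*(3 + (-16 - 5)²)/(-1 + (-16 - 5)²) - 159 = 5*(3 + (-21)²)/(-1 + (-21)²) - 159 = 5*(3 + 441)/(-1 + 441) - 159 = 5*444/440 - 159 = 5*(1/440)*444 - 159 = 111/22 - 159 = -3387/22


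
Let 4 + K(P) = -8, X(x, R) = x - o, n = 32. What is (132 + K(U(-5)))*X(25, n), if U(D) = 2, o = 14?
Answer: 1320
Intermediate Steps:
X(x, R) = -14 + x (X(x, R) = x - 1*14 = x - 14 = -14 + x)
K(P) = -12 (K(P) = -4 - 8 = -12)
(132 + K(U(-5)))*X(25, n) = (132 - 12)*(-14 + 25) = 120*11 = 1320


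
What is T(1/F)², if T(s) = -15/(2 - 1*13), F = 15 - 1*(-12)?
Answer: 225/121 ≈ 1.8595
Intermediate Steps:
F = 27 (F = 15 + 12 = 27)
T(s) = 15/11 (T(s) = -15/(2 - 13) = -15/(-11) = -15*(-1/11) = 15/11)
T(1/F)² = (15/11)² = 225/121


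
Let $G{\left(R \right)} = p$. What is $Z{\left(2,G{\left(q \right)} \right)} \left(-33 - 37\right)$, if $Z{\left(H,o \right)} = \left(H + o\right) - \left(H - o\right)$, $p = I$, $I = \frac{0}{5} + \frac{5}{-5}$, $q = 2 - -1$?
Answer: $140$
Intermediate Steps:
$q = 3$ ($q = 2 + 1 = 3$)
$I = -1$ ($I = 0 \cdot \frac{1}{5} + 5 \left(- \frac{1}{5}\right) = 0 - 1 = -1$)
$p = -1$
$G{\left(R \right)} = -1$
$Z{\left(H,o \right)} = 2 o$
$Z{\left(2,G{\left(q \right)} \right)} \left(-33 - 37\right) = 2 \left(-1\right) \left(-33 - 37\right) = \left(-2\right) \left(-70\right) = 140$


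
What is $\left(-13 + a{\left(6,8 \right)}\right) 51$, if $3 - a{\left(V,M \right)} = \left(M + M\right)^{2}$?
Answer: $-13566$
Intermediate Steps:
$a{\left(V,M \right)} = 3 - 4 M^{2}$ ($a{\left(V,M \right)} = 3 - \left(M + M\right)^{2} = 3 - \left(2 M\right)^{2} = 3 - 4 M^{2}$)
$\left(-13 + a{\left(6,8 \right)}\right) 51 = \left(-13 + \left(3 - 4 \cdot 8^{2}\right)\right) 51 = \left(-13 + \left(3 - 256\right)\right) 51 = \left(-13 - 253\right) 51 = \left(-266\right) 51 = -13566$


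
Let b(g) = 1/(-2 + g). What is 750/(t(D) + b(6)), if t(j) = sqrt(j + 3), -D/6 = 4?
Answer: 3000/337 - 12000*I*sqrt(21)/337 ≈ 8.9021 - 163.18*I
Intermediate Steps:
D = -24 (D = -6*4 = -24)
t(j) = sqrt(3 + j)
750/(t(D) + b(6)) = 750/(sqrt(3 - 24) + 1/(-2 + 6)) = 750/(sqrt(-21) + 1/4) = 750/(I*sqrt(21) + 1/4) = 750/(1/4 + I*sqrt(21))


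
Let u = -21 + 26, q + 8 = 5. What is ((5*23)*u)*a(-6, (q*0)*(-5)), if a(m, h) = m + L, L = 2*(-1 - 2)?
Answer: -6900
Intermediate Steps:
q = -3 (q = -8 + 5 = -3)
L = -6 (L = 2*(-3) = -6)
u = 5
a(m, h) = -6 + m (a(m, h) = m - 6 = -6 + m)
((5*23)*u)*a(-6, (q*0)*(-5)) = ((5*23)*5)*(-6 - 6) = (115*5)*(-12) = 575*(-12) = -6900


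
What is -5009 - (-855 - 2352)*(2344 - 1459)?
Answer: 2833186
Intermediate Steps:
-5009 - (-855 - 2352)*(2344 - 1459) = -5009 - (-3207)*885 = -5009 - 1*(-2838195) = -5009 + 2838195 = 2833186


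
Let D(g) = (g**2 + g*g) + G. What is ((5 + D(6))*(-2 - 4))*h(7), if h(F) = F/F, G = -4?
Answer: -438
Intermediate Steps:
h(F) = 1
D(g) = -4 + 2*g**2 (D(g) = (g**2 + g*g) - 4 = (g**2 + g**2) - 4 = 2*g**2 - 4 = -4 + 2*g**2)
((5 + D(6))*(-2 - 4))*h(7) = ((5 + (-4 + 2*6**2))*(-2 - 4))*1 = ((5 + (-4 + 2*36))*(-6))*1 = ((5 + (-4 + 72))*(-6))*1 = ((5 + 68)*(-6))*1 = (73*(-6))*1 = -438*1 = -438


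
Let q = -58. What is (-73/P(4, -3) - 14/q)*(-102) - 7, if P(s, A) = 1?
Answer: 215017/29 ≈ 7414.4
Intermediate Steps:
(-73/P(4, -3) - 14/q)*(-102) - 7 = (-73/1 - 14/(-58))*(-102) - 7 = (-73*1 - 14*(-1/58))*(-102) - 7 = (-73 + 7/29)*(-102) - 7 = -2110/29*(-102) - 7 = 215220/29 - 7 = 215017/29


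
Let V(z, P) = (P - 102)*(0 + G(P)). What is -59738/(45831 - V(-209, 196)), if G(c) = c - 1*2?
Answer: -59738/27595 ≈ -2.1648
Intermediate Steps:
G(c) = -2 + c (G(c) = c - 2 = -2 + c)
V(z, P) = (-102 + P)*(-2 + P) (V(z, P) = (P - 102)*(0 + (-2 + P)) = (-102 + P)*(-2 + P))
-59738/(45831 - V(-209, 196)) = -59738/(45831 - (-102 + 196)*(-2 + 196)) = -59738/(45831 - 94*194) = -59738/(45831 - 1*18236) = -59738/(45831 - 18236) = -59738/27595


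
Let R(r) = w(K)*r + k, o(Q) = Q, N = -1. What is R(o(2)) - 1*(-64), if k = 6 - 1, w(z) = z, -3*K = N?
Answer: 209/3 ≈ 69.667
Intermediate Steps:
K = ⅓ (K = -⅓*(-1) = ⅓ ≈ 0.33333)
k = 5
R(r) = 5 + r/3 (R(r) = r/3 + 5 = 5 + r/3)
R(o(2)) - 1*(-64) = (5 + (⅓)*2) - 1*(-64) = (5 + ⅔) + 64 = 17/3 + 64 = 209/3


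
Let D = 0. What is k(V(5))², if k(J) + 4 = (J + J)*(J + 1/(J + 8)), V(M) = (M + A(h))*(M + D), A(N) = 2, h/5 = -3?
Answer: 11077141504/1849 ≈ 5.9909e+6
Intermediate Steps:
h = -15 (h = 5*(-3) = -15)
V(M) = M*(2 + M) (V(M) = (M + 2)*(M + 0) = (2 + M)*M = M*(2 + M))
k(J) = -4 + 2*J*(J + 1/(8 + J)) (k(J) = -4 + (J + J)*(J + 1/(J + 8)) = -4 + (2*J)*(J + 1/(8 + J)) = -4 + 2*J*(J + 1/(8 + J)))
k(V(5))² = (2*(-16 + (5*(2 + 5))³ - 5*(2 + 5) + 8*(5*(2 + 5))²)/(8 + 5*(2 + 5)))² = (2*(-16 + (5*7)³ - 5*7 + 8*(5*7)²)/(8 + 5*7))² = (2*(-16 + 35³ - 1*35 + 8*35²)/(8 + 35))² = (2*(-16 + 42875 - 35 + 8*1225)/43)² = (2*(1/43)*(-16 + 42875 - 35 + 9800))² = (2*(1/43)*52624)² = (105248/43)² = 11077141504/1849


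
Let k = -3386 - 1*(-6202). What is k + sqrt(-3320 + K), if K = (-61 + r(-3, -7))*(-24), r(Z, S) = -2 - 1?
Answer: 2816 + 2*I*sqrt(446) ≈ 2816.0 + 42.237*I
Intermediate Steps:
r(Z, S) = -3
K = 1536 (K = (-61 - 3)*(-24) = -64*(-24) = 1536)
k = 2816 (k = -3386 + 6202 = 2816)
k + sqrt(-3320 + K) = 2816 + sqrt(-3320 + 1536) = 2816 + sqrt(-1784) = 2816 + 2*I*sqrt(446)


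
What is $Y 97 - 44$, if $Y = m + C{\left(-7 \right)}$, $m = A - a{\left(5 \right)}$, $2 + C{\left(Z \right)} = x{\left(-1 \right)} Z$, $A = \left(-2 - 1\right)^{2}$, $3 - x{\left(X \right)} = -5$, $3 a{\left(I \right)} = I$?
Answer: $- \frac{14876}{3} \approx -4958.7$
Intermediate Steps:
$a{\left(I \right)} = \frac{I}{3}$
$x{\left(X \right)} = 8$ ($x{\left(X \right)} = 3 - -5 = 3 + 5 = 8$)
$A = 9$ ($A = \left(-3\right)^{2} = 9$)
$C{\left(Z \right)} = -2 + 8 Z$
$m = \frac{22}{3}$ ($m = 9 - \frac{1}{3} \cdot 5 = 9 - \frac{5}{3} = \frac{22}{3} \approx 7.3333$)
$Y = - \frac{152}{3}$ ($Y = \frac{22}{3} + \left(-2 + 8 \left(-7\right)\right) = \frac{22}{3} - 58 = - \frac{152}{3} \approx -50.667$)
$Y 97 - 44 = \left(- \frac{152}{3}\right) 97 - 44 = - \frac{14744}{3} - 44 = - \frac{14876}{3}$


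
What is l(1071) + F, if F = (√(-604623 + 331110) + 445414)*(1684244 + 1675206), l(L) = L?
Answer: 1496346063371 + 3359450*I*√273513 ≈ 1.4963e+12 + 1.7569e+9*I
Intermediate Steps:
F = 1496346062300 + 3359450*I*√273513 (F = (√(-273513) + 445414)*3359450 = (I*√273513 + 445414)*3359450 = (445414 + I*√273513)*3359450 = 1496346062300 + 3359450*I*√273513 ≈ 1.4963e+12 + 1.7569e+9*I)
l(1071) + F = 1071 + (1496346062300 + 3359450*I*√273513) = 1496346063371 + 3359450*I*√273513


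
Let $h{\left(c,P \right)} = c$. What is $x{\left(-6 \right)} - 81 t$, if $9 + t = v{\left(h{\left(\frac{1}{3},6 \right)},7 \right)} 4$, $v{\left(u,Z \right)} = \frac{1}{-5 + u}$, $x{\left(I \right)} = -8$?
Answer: $\frac{5533}{7} \approx 790.43$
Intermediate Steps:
$t = - \frac{69}{7}$ ($t = -9 + \frac{1}{-5 + \frac{1}{3}} \cdot 4 = -9 + \frac{1}{- \frac{14}{3}} \cdot 4 = -9 - \frac{6}{7} = - \frac{69}{7} \approx -9.8571$)
$x{\left(-6 \right)} - 81 t = -8 - - \frac{5589}{7} = -8 + \frac{5589}{7} = \frac{5533}{7}$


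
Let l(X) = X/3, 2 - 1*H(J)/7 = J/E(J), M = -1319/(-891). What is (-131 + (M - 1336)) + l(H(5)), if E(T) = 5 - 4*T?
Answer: -1300927/891 ≈ -1460.1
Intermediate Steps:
M = 1319/891 (M = -1319*(-1/891) = 1319/891 ≈ 1.4804)
H(J) = 14 - 7*J/(5 - 4*J)
l(X) = X/3 (l(X) = X*(⅓) = X/3)
(-131 + (M - 1336)) + l(H(5)) = (-131 + (1319/891 - 1336)) + (7*(-10 + 9*5)/(-5 + 4*5))/3 = (-131 - 1189057/891) + (7*(-10 + 45)/(-5 + 20))/3 = -1305778/891 + (7*35/15)/3 = -1305778/891 + (7*(1/15)*35)/3 = -1305778/891 + (⅓)*(49/3) = -1305778/891 + 49/9 = -1300927/891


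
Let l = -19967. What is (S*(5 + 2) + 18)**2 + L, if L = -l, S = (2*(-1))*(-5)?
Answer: 27711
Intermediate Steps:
S = 10 (S = -2*(-5) = 10)
L = 19967 (L = -1*(-19967) = 19967)
(S*(5 + 2) + 18)**2 + L = (10*(5 + 2) + 18)**2 + 19967 = (10*7 + 18)**2 + 19967 = (70 + 18)**2 + 19967 = 88**2 + 19967 = 7744 + 19967 = 27711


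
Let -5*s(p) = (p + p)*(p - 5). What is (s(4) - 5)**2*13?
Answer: 3757/25 ≈ 150.28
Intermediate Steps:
s(p) = -2*p*(-5 + p)/5 (s(p) = -(p + p)*(p - 5)/5 = -2*p*(-5 + p)/5)
(s(4) - 5)**2*13 = ((2/5)*4*(5 - 1*4) - 5)**2*13 = ((2/5)*4*(5 - 4) - 5)**2*13 = ((2/5)*4*1 - 5)**2*13 = (8/5 - 5)**2*13 = (-17/5)**2*13 = (289/25)*13 = 3757/25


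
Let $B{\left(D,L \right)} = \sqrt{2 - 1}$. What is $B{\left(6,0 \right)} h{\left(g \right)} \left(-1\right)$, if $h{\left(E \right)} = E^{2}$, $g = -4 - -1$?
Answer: $-9$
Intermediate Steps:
$B{\left(D,L \right)} = 1$ ($B{\left(D,L \right)} = \sqrt{1} = 1$)
$g = -3$ ($g = -4 + 1 = -3$)
$B{\left(6,0 \right)} h{\left(g \right)} \left(-1\right) = 1 \left(-3\right)^{2} \left(-1\right) = 1 \cdot 9 \left(-1\right) = 9 \left(-1\right) = -9$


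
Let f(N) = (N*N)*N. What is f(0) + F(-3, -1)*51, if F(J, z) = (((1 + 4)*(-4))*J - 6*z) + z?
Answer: 3315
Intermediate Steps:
F(J, z) = -20*J - 5*z (F(J, z) = ((5*(-4))*J - 6*z) + z = (-20*J - 6*z) + z = -20*J - 5*z)
f(N) = N**3 (f(N) = N**2*N = N**3)
f(0) + F(-3, -1)*51 = 0**3 + (-20*(-3) - 5*(-1))*51 = 0 + (60 + 5)*51 = 0 + 65*51 = 0 + 3315 = 3315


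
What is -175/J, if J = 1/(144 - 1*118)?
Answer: -4550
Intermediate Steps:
J = 1/26 (J = 1/(144 - 118) = 1/26 ≈ 0.038462)
-175/J = -175/1/26 = -175*26 = -4550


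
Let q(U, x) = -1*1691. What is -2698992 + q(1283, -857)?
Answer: -2700683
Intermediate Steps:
q(U, x) = -1691
-2698992 + q(1283, -857) = -2698992 - 1691 = -2700683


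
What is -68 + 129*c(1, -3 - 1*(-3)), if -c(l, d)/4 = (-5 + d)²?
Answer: -12968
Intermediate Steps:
c(l, d) = -4*(-5 + d)²
-68 + 129*c(1, -3 - 1*(-3)) = -68 + 129*(-4*(-5 + (-3 - 1*(-3)))²) = -68 + 129*(-4*(-5 + (-3 + 3))²) = -68 + 129*(-4*(-5 + 0)²) = -68 + 129*(-4*(-5)²) = -68 + 129*(-4*25) = -68 + 129*(-100) = -68 - 12900 = -12968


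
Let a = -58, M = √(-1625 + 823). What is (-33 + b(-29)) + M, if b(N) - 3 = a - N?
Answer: -59 + I*√802 ≈ -59.0 + 28.32*I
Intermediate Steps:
M = I*√802 (M = √(-802) = I*√802 ≈ 28.32*I)
b(N) = -55 - N (b(N) = 3 + (-58 - N) = -55 - N)
(-33 + b(-29)) + M = (-33 + (-55 - 1*(-29))) + I*√802 = (-33 + (-55 + 29)) + I*√802 = (-33 - 26) + I*√802 = -59 + I*√802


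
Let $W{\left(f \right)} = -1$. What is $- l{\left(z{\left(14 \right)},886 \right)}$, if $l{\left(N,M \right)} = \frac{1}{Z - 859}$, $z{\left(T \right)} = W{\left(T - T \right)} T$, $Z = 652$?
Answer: $\frac{1}{207} \approx 0.0048309$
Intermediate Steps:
$z{\left(T \right)} = - T$
$l{\left(N,M \right)} = - \frac{1}{207}$ ($l{\left(N,M \right)} = \frac{1}{652 - 859} = \frac{1}{-207} = - \frac{1}{207}$)
$- l{\left(z{\left(14 \right)},886 \right)} = \left(-1\right) \left(- \frac{1}{207}\right) = \frac{1}{207}$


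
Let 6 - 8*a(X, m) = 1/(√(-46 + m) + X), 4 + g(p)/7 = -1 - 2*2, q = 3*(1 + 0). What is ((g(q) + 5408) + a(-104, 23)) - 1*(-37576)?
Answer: 1860915445/43356 + I*√23/86712 ≈ 42922.0 + 5.5308e-5*I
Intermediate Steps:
q = 3 (q = 3*1 = 3)
g(p) = -63 (g(p) = -28 + 7*(-1 - 2*2) = -28 + 7*(-1 - 4) = -28 + 7*(-5) = -28 - 35 = -63)
a(X, m) = ¾ - 1/(8*(X + √(-46 + m))) (a(X, m) = ¾ - 1/(8*(√(-46 + m) + X)) = ¾ - 1/(8*(X + √(-46 + m))))
((g(q) + 5408) + a(-104, 23)) - 1*(-37576) = ((-63 + 5408) + (-1 + 6*(-104) + 6*√(-46 + 23))/(8*(-104 + √(-46 + 23)))) - 1*(-37576) = (5345 + (-1 - 624 + 6*√(-23))/(8*(-104 + √(-23)))) + 37576 = (5345 + (-1 - 624 + 6*(I*√23))/(8*(-104 + I*√23))) + 37576 = (5345 + (-1 - 624 + 6*I*√23)/(8*(-104 + I*√23))) + 37576 = (5345 + (-625 + 6*I*√23)/(8*(-104 + I*√23))) + 37576 = 42921 + (-625 + 6*I*√23)/(8*(-104 + I*√23))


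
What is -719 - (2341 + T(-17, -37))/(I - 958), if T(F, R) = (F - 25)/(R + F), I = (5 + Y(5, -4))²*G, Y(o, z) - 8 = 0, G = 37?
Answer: -34285021/47655 ≈ -719.44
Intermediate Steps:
Y(o, z) = 8 (Y(o, z) = 8 + 0 = 8)
I = 6253 (I = (5 + 8)²*37 = 13²*37 = 169*37 = 6253)
T(F, R) = (-25 + F)/(F + R)
-719 - (2341 + T(-17, -37))/(I - 958) = -719 - (2341 + (-25 - 17)/(-17 - 37))/(6253 - 958) = -719 - (2341 - 42/(-54))/5295 = -719 - (2341 - 1/54*(-42))/5295 = -719 - (2341 + 7/9)/5295 = -719 - 21076/(9*5295) = -719 - 1*21076/47655 = -719 - 21076/47655 = -34285021/47655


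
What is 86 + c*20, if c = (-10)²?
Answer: 2086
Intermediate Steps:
c = 100
86 + c*20 = 86 + 100*20 = 86 + 2000 = 2086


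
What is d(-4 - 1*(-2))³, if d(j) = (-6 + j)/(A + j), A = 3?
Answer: -512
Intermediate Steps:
d(j) = (-6 + j)/(3 + j)
d(-4 - 1*(-2))³ = ((-6 + (-4 - 1*(-2)))/(3 + (-4 - 1*(-2))))³ = ((-6 + (-4 + 2))/(3 + (-4 + 2)))³ = ((-6 - 2)/(3 - 2))³ = (-8/1)³ = (1*(-8))³ = (-8)³ = -512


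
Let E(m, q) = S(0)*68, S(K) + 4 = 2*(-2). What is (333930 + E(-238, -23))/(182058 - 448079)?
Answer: -333386/266021 ≈ -1.2532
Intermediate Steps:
S(K) = -8 (S(K) = -4 + 2*(-2) = -4 - 4 = -8)
E(m, q) = -544 (E(m, q) = -8*68 = -544)
(333930 + E(-238, -23))/(182058 - 448079) = (333930 - 544)/(182058 - 448079) = 333386/(-266021) = 333386*(-1/266021) = -333386/266021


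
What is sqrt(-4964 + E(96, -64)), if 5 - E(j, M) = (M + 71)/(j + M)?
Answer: I*sqrt(317390)/8 ≈ 70.422*I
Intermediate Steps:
E(j, M) = 5 - (71 + M)/(M + j) (E(j, M) = 5 - (M + 71)/(j + M) = 5 - (71 + M)/(M + j))
sqrt(-4964 + E(96, -64)) = sqrt(-4964 + (-71 + 4*(-64) + 5*96)/(-64 + 96)) = sqrt(-4964 + (-71 - 256 + 480)/32) = sqrt(-4964 + (1/32)*153) = sqrt(-4964 + 153/32) = sqrt(-158695/32) = I*sqrt(317390)/8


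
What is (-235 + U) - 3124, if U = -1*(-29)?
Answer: -3330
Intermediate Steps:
U = 29
(-235 + U) - 3124 = (-235 + 29) - 3124 = -206 - 3124 = -3330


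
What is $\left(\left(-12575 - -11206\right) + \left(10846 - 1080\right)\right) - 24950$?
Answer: $-16553$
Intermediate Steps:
$\left(\left(-12575 - -11206\right) + \left(10846 - 1080\right)\right) - 24950 = \left(\left(-12575 + 11206\right) + 9766\right) - 24950 = \left(-1369 + 9766\right) - 24950 = 8397 - 24950 = -16553$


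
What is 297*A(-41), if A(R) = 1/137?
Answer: 297/137 ≈ 2.1679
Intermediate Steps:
A(R) = 1/137
297*A(-41) = 297*(1/137) = 297/137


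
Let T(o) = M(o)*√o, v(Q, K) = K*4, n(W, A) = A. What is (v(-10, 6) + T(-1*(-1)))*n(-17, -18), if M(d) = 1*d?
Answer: -450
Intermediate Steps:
M(d) = d
v(Q, K) = 4*K
T(o) = o^(3/2) (T(o) = o*√o = o^(3/2))
(v(-10, 6) + T(-1*(-1)))*n(-17, -18) = (4*6 + (-1*(-1))^(3/2))*(-18) = (24 + 1^(3/2))*(-18) = (24 + 1)*(-18) = 25*(-18) = -450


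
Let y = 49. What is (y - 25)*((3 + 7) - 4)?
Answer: 144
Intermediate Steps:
(y - 25)*((3 + 7) - 4) = (49 - 25)*((3 + 7) - 4) = 24*(10 - 4) = 24*6 = 144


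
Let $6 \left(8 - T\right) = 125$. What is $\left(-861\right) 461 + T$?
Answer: $- \frac{2381603}{6} \approx -3.9693 \cdot 10^{5}$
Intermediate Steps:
$T = - \frac{77}{6}$ ($T = 8 - \frac{125}{6} = - \frac{77}{6} \approx -12.833$)
$\left(-861\right) 461 + T = \left(-861\right) 461 - \frac{77}{6} = -396921 - \frac{77}{6} = - \frac{2381603}{6}$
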